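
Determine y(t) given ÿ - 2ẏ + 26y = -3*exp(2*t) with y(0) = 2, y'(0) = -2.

y = -3*exp(2*t)/26 - 101*exp(t)*sin(5*t)/130 + 55*cos(5*t)*exp(t)/26

Characteristic equation r² - 2r + 26 = 0 has discriminant (-2)² - 4·(26) = -100 < 0, so r = 1 ± 5i.
Hence y_h = C1*cos(5*t)*exp(t) + C2*exp(t)*sin(5*t).
Try y_p = A*exp(2*t). Substituting into the equation and dividing by exp(2*t) gives A = -3/26, so y_p = -3*exp(2*t)/26.
General solution: y = -3*exp(2*t)/26 + C1*cos(5*t)*exp(t) + C2*exp(t)*sin(5*t).
Apply the initial conditions: y(0) = -3/26 + C1 = 2 and y'(0) = -3/13 + C1 + 5*C2 = -2. Solving gives C1 = 55/26, C2 = -101/130.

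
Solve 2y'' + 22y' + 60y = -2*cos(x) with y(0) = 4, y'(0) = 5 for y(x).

y = -931*exp(-6*x)/37 - 29*cos(x)/962 - 11*sin(x)/962 + 759*exp(-5*x)/26

Divide through by 2: y'' + 11y' + 30y = -cos(x).
Characteristic equation r² + 11r + 30 = 0 factors as (r + 5)(r + 6) = 0, so r = -5, -6.
Hence y_h = C1*exp(-5*x) + C2*exp(-6*x).
Try y_p = A*cos(x) + B*sin(x). Substituting and equating the coefficients of cos(x) and sin(x) gives A = -29/962, B = -11/962, so y_p = -29*cos(x)/962 - 11*sin(x)/962.
General solution: y = -29*cos(x)/962 - 11*sin(x)/962 + C1*exp(-5*x) + C2*exp(-6*x).
Apply the initial conditions: y(0) = -29/962 + C1 + C2 = 4 and y'(0) = -11/962 - 6*C2 - 5*C1 = 5. Solving gives C1 = 759/26, C2 = -931/37.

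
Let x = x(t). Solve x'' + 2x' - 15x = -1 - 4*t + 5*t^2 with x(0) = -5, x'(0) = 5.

x = 31/675 - 551*exp(3*t)/216 - 499*exp(-5*t)/200 - t**2/3 + 8*t/45

Characteristic equation r² + 2r - 15 = 0 factors as (r + 5)(r - 3) = 0, so r = -5, 3.
Hence x_h = C1*exp(-5*t) + C2*exp(3*t).
For the particular solution try x_p = A0 + A1*t + A2*t^2. Substituting and matching coefficients of each power of t gives A0 = 31/675, A1 = 8/45, A2 = -1/3, so x_p = 31/675 - t^2/3 + 8*t/45.
General solution: x = 31/675 - t^2/3 + 8*t/45 + C1*exp(-5*t) + C2*exp(3*t).
Apply the initial conditions: x(0) = 31/675 + C1 + C2 = -5 and x'(0) = 8/45 - 5*C1 + 3*C2 = 5. Solving gives C1 = -499/200, C2 = -551/216.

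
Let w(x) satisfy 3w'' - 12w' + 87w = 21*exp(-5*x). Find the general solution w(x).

w = 7*exp(-5*x)/74 + C1*cos(5*x)*exp(2*x) + C2*exp(2*x)*sin(5*x)

Divide through by 3: w'' - 4w' + 29w = 7*exp(-5*x).
Characteristic equation r² - 4r + 29 = 0 has discriminant (-4)² - 4·(29) = -100 < 0, so r = 2 ± 5i.
Hence w_h = C1*cos(5*x)*exp(2*x) + C2*exp(2*x)*sin(5*x).
Try w_p = A*exp(-5*x). Substituting into the equation and dividing by exp(-5*x) gives A = 7/74, so w_p = 7*exp(-5*x)/74.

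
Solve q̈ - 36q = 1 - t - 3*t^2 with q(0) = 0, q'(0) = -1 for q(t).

Characteristic equation r² - 36 = 0 factors as (r + 6)(r - 6) = 0, so r = -6, 6.
Hence q_h = C1*exp(-6*t) + C2*exp(6*t).
For the particular solution try q_p = A0 + A1*t + A2*t^2. Substituting and matching coefficients of each power of t gives A0 = -5/216, A1 = 1/36, A2 = 1/12, so q_p = -5/216 + t^2/12 + t/36.
General solution: q = -5/216 + t^2/12 + t/36 + C1*exp(-6*t) + C2*exp(6*t).
Apply the initial conditions: q(0) = -5/216 + C1 + C2 = 0 and q'(0) = 1/36 - 6*C1 + 6*C2 = -1. Solving gives C1 = 7/72, C2 = -2/27.

q = -5/216 - 2*exp(6*t)/27 + t**2/12 + t/36 + 7*exp(-6*t)/72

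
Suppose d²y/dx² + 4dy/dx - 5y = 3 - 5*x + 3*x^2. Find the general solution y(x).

Characteristic equation r² + 4r - 5 = 0 factors as (r - 1)(r + 5) = 0, so r = 1, -5.
Hence y_h = C1*exp(x) + C2*exp(-5*x).
For the particular solution try y_p = A0 + A1*x + A2*x^2. Substituting and matching coefficients of each power of x gives A0 = -101/125, A1 = 1/25, A2 = -3/5, so y_p = -101/125 - 3*x^2/5 + x/25.

y = -101/125 - 3*x**2/5 + x/25 + C1*exp(x) + C2*exp(-5*x)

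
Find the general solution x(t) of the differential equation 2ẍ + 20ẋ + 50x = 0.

x = C1*exp(-5*t) + C2*t*exp(-5*t)

Divide through by 2: x'' + 10x' + 25x = 0.
Characteristic equation r² + 10r + 25 = 0 has discriminant (10)² - 4·(25) = 0, so r = -5 is a repeated root.
Hence x_h = (C1 + C2*t)*exp(-5*t).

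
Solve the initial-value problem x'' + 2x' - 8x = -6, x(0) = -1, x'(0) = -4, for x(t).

x = 3/4 - 11*exp(2*t)/6 + exp(-4*t)/12

Characteristic equation r² + 2r - 8 = 0 factors as (r + 4)(r - 2) = 0, so r = -4, 2.
Hence x_h = C1*exp(-4*t) + C2*exp(2*t).
For the particular solution try x_p = A0. Substituting and matching coefficients of each power of t gives A0 = 3/4, so x_p = 3/4.
General solution: x = 3/4 + C1*exp(-4*t) + C2*exp(2*t).
Apply the initial conditions: x(0) = 3/4 + C1 + C2 = -1 and x'(0) = -4*C1 + 2*C2 = -4. Solving gives C1 = 1/12, C2 = -11/6.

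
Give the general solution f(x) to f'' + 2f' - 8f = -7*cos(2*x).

Characteristic equation r² + 2r - 8 = 0 factors as (r - 2)(r + 4) = 0, so r = 2, -4.
Hence f_h = C1*exp(2*x) + C2*exp(-4*x).
Try f_p = A*cos(2*x) + B*sin(2*x). Substituting and equating the coefficients of cos(2x) and sin(2x) gives A = 21/40, B = -7/40, so f_p = -7*sin(2*x)/40 + 21*cos(2*x)/40.

f = -7*sin(2*x)/40 + 21*cos(2*x)/40 + C1*exp(2*x) + C2*exp(-4*x)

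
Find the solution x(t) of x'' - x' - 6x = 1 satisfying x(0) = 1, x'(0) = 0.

Characteristic equation r² - r - 6 = 0 factors as (r - 3)(r + 2) = 0, so r = 3, -2.
Hence x_h = C1*exp(3*t) + C2*exp(-2*t).
For the particular solution try x_p = A0. Substituting and matching coefficients of each power of t gives A0 = -1/6, so x_p = -1/6.
General solution: x = -1/6 + C1*exp(3*t) + C2*exp(-2*t).
Apply the initial conditions: x(0) = -1/6 + C1 + C2 = 1 and x'(0) = -2*C2 + 3*C1 = 0. Solving gives C1 = 7/15, C2 = 7/10.

x = -1/6 + 7*exp(-2*t)/10 + 7*exp(3*t)/15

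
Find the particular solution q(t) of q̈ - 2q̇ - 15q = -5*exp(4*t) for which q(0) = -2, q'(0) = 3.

q = -exp(5*t) - 12*exp(-3*t)/7 + 5*exp(4*t)/7

Characteristic equation r² - 2r - 15 = 0 factors as (r + 3)(r - 5) = 0, so r = -3, 5.
Hence q_h = C1*exp(-3*t) + C2*exp(5*t).
Try q_p = A*exp(4*t). Substituting into the equation and dividing by exp(4*t) gives A = 5/7, so q_p = 5*exp(4*t)/7.
General solution: q = 5*exp(4*t)/7 + C1*exp(-3*t) + C2*exp(5*t).
Apply the initial conditions: q(0) = 5/7 + C1 + C2 = -2 and q'(0) = 20/7 - 3*C1 + 5*C2 = 3. Solving gives C1 = -12/7, C2 = -1.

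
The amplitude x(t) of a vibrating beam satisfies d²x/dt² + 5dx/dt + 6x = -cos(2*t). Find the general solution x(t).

Characteristic equation r² + 5r + 6 = 0 factors as (r + 2)(r + 3) = 0, so r = -2, -3.
Hence x_h = C1*exp(-2*t) + C2*exp(-3*t).
Try x_p = A*cos(2*t) + B*sin(2*t). Substituting and equating the coefficients of cos(2t) and sin(2t) gives A = -1/52, B = -5/52, so x_p = -5*sin(2*t)/52 - cos(2*t)/52.

x = -5*sin(2*t)/52 - cos(2*t)/52 + C1*exp(-2*t) + C2*exp(-3*t)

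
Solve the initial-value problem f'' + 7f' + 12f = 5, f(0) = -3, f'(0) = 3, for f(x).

f = 5/12 - 32*exp(-3*x)/3 + 29*exp(-4*x)/4

Characteristic equation r² + 7r + 12 = 0 factors as (r + 4)(r + 3) = 0, so r = -4, -3.
Hence f_h = C1*exp(-4*x) + C2*exp(-3*x).
For the particular solution try f_p = A0. Substituting and matching coefficients of each power of x gives A0 = 5/12, so f_p = 5/12.
General solution: f = 5/12 + C1*exp(-4*x) + C2*exp(-3*x).
Apply the initial conditions: f(0) = 5/12 + C1 + C2 = -3 and f'(0) = -4*C1 - 3*C2 = 3. Solving gives C1 = 29/4, C2 = -32/3.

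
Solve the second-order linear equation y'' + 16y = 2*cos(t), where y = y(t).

y = 2*cos(t)/15 + C1*cos(4*t) + C2*sin(4*t)

Characteristic equation r² + 16 = 0 has discriminant (0)² - 4·(16) = -64 < 0, so r = ± 4i.
Hence y_h = C1*cos(4*t) + C2*sin(4*t).
Try y_p = A*cos(t) + B*sin(t). Substituting and equating the coefficients of cos(t) and sin(t) gives A = 2/15, B = 0, so y_p = 2*cos(t)/15.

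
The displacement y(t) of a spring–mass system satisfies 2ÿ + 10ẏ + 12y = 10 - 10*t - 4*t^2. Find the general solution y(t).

Divide through by 2: y'' + 5y' + 6y = 5 - 5*t - 2*t^2.
Characteristic equation r² + 5r + 6 = 0 factors as (r + 3)(r + 2) = 0, so r = -3, -2.
Hence y_h = C1*exp(-3*t) + C2*exp(-2*t).
For the particular solution try y_p = A0 + A1*t + A2*t^2. Substituting and matching coefficients of each power of t gives A0 = 127/108, A1 = -5/18, A2 = -1/3, so y_p = 127/108 - 5*t/18 - t^2/3.

y = 127/108 - 5*t/18 - t**2/3 + C1*exp(-3*t) + C2*exp(-2*t)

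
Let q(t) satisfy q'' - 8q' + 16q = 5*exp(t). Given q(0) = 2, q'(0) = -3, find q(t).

q = 5*exp(t)/9 + 13*exp(4*t)/9 - 28*t*exp(4*t)/3

Characteristic equation r² - 8r + 16 = 0 has discriminant (-8)² - 4·(16) = 0, so r = 4 is a repeated root.
Hence q_h = (C1 + C2*t)*exp(4*t).
Try q_p = A*exp(t). Substituting into the equation and dividing by exp(t) gives A = 5/9, so q_p = 5*exp(t)/9.
General solution: q = 5*exp(t)/9 + C1*exp(4*t) + C2*t*exp(4*t).
Apply the initial conditions: q(0) = 5/9 + C1 = 2 and q'(0) = 5/9 + C2 + 4*C1 = -3. Solving gives C1 = 13/9, C2 = -28/3.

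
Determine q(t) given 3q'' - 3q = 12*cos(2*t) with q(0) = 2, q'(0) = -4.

Divide through by 3: q'' - q = 4*cos(2*t).
Characteristic equation r² - 1 = 0 factors as (r - 1)(r + 1) = 0, so r = 1, -1.
Hence q_h = C1*exp(t) + C2*exp(-t).
Try q_p = A*cos(2*t) + B*sin(2*t). Substituting and equating the coefficients of cos(2t) and sin(2t) gives A = -4/5, B = 0, so q_p = -4*cos(2*t)/5.
General solution: q = -4*cos(2*t)/5 + C1*exp(t) + C2*exp(-t).
Apply the initial conditions: q(0) = -4/5 + C1 + C2 = 2 and q'(0) = C1 - C2 = -4. Solving gives C1 = -3/5, C2 = 17/5.

q = -4*cos(2*t)/5 - 3*exp(t)/5 + 17*exp(-t)/5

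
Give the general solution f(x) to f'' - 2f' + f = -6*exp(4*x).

f = -2*exp(4*x)/3 + C1*exp(x) + C2*x*exp(x)

Characteristic equation r² - 2r + 1 = 0 has discriminant (-2)² - 4·(1) = 0, so r = 1 is a repeated root.
Hence f_h = (C1 + C2*x)*exp(x).
Try f_p = A*exp(4*x). Substituting into the equation and dividing by exp(4*x) gives A = -2/3, so f_p = -2*exp(4*x)/3.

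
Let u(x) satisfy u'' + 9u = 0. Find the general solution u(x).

Characteristic equation r² + 9 = 0 has discriminant (0)² - 4·(9) = -36 < 0, so r = ± 3i.
Hence u_h = C1*cos(3*x) + C2*sin(3*x).

u = C1*cos(3*x) + C2*sin(3*x)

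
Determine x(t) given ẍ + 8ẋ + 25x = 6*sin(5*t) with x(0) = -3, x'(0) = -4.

Characteristic equation r² + 8r + 25 = 0 has discriminant (8)² - 4·(25) = -36 < 0, so r = -4 ± 3i.
Hence x_h = C1*cos(3*t)*exp(-4*t) + C2*exp(-4*t)*sin(3*t).
Try x_p = A*cos(5*t) + B*sin(5*t). Substituting and equating the coefficients of cos(5t) and sin(5t) gives A = -3/20, B = 0, so x_p = -3*cos(5*t)/20.
General solution: x = -3*cos(5*t)/20 + C1*cos(3*t)*exp(-4*t) + C2*exp(-4*t)*sin(3*t).
Apply the initial conditions: x(0) = -3/20 + C1 = -3 and x'(0) = -4*C1 + 3*C2 = -4. Solving gives C1 = -57/20, C2 = -77/15.

x = -3*cos(5*t)/20 - 77*exp(-4*t)*sin(3*t)/15 - 57*cos(3*t)*exp(-4*t)/20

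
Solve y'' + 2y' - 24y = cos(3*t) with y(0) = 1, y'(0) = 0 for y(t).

Characteristic equation r² + 2r - 24 = 0 factors as (r + 6)(r - 4) = 0, so r = -6, 4.
Hence y_h = C1*exp(-6*t) + C2*exp(4*t).
Try y_p = A*cos(3*t) + B*sin(3*t). Substituting and equating the coefficients of cos(3t) and sin(3t) gives A = -11/375, B = 2/375, so y_p = -11*cos(3*t)/375 + 2*sin(3*t)/375.
General solution: y = -11*cos(3*t)/375 + 2*sin(3*t)/375 + C1*exp(-6*t) + C2*exp(4*t).
Apply the initial conditions: y(0) = -11/375 + C1 + C2 = 1 and y'(0) = 2/125 - 6*C1 + 4*C2 = 0. Solving gives C1 = 31/75, C2 = 77/125.

y = -11*cos(3*t)/375 + 2*sin(3*t)/375 + 31*exp(-6*t)/75 + 77*exp(4*t)/125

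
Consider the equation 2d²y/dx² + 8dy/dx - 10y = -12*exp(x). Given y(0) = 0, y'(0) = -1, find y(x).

Divide through by 2: y'' + 4y' - 5y = -6*exp(x).
Characteristic equation r² + 4r - 5 = 0 factors as (r + 5)(r - 1) = 0, so r = -5, 1.
Hence y_h = C1*exp(-5*x) + C2*exp(x).
Since exp(x) solves the homogeneous equation (r = 1 is a root of multiplicity 1), multiply the trial by x. Try y_p = A*x*exp(x). Substituting into the equation and dividing by exp(x) gives A = -1, so y_p = -x*exp(x).
General solution: y = C1*exp(-5*x) + C2*exp(x) - x*exp(x).
Apply the initial conditions: y(0) = C1 + C2 = 0 and y'(0) = -1 + C2 - 5*C1 = -1. Solving gives C1 = 0, C2 = 0.

y = -x*exp(x)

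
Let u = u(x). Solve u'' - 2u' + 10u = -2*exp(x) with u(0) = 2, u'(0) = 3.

Characteristic equation r² - 2r + 10 = 0 has discriminant (-2)² - 4·(10) = -36 < 0, so r = 1 ± 3i.
Hence u_h = C1*cos(3*x)*exp(x) + C2*exp(x)*sin(3*x).
Try u_p = A*exp(x). Substituting into the equation and dividing by exp(x) gives A = -2/9, so u_p = -2*exp(x)/9.
General solution: u = -2*exp(x)/9 + C1*cos(3*x)*exp(x) + C2*exp(x)*sin(3*x).
Apply the initial conditions: u(0) = -2/9 + C1 = 2 and u'(0) = -2/9 + C1 + 3*C2 = 3. Solving gives C1 = 20/9, C2 = 1/3.

u = -2*exp(x)/9 + exp(x)*sin(3*x)/3 + 20*cos(3*x)*exp(x)/9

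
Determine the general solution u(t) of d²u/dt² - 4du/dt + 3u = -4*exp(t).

u = C1*exp(3*t) + C2*exp(t) + 2*t*exp(t)

Characteristic equation r² - 4r + 3 = 0 factors as (r - 3)(r - 1) = 0, so r = 3, 1.
Hence u_h = C1*exp(3*t) + C2*exp(t).
Since exp(t) solves the homogeneous equation (r = 1 is a root of multiplicity 1), multiply the trial by t. Try u_p = A*t*exp(t). Substituting into the equation and dividing by exp(t) gives A = 2, so u_p = 2*t*exp(t).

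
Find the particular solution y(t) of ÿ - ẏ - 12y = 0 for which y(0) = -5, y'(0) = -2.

Characteristic equation r² - r - 12 = 0 factors as (r + 3)(r - 4) = 0, so r = -3, 4.
Hence y_h = C1*exp(-3*t) + C2*exp(4*t).
Apply the initial conditions: y(0) = C1 + C2 = -5 and y'(0) = -3*C1 + 4*C2 = -2. Solving gives C1 = -18/7, C2 = -17/7.

y = -18*exp(-3*t)/7 - 17*exp(4*t)/7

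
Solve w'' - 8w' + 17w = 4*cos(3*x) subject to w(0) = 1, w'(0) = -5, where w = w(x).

w = -3*sin(3*x)/20 + cos(3*x)/20 - 167*exp(4*x)*sin(x)/20 + 19*cos(x)*exp(4*x)/20

Characteristic equation r² - 8r + 17 = 0 has discriminant (-8)² - 4·(17) = -4 < 0, so r = 4 ± i.
Hence w_h = C1*cos(x)*exp(4*x) + C2*exp(4*x)*sin(x).
Try w_p = A*cos(3*x) + B*sin(3*x). Substituting and equating the coefficients of cos(3x) and sin(3x) gives A = 1/20, B = -3/20, so w_p = -3*sin(3*x)/20 + cos(3*x)/20.
General solution: w = -3*sin(3*x)/20 + cos(3*x)/20 + C1*cos(x)*exp(4*x) + C2*exp(4*x)*sin(x).
Apply the initial conditions: w(0) = 1/20 + C1 = 1 and w'(0) = -9/20 + C2 + 4*C1 = -5. Solving gives C1 = 19/20, C2 = -167/20.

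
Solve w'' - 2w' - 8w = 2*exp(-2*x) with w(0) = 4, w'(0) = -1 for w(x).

Characteristic equation r² - 2r - 8 = 0 factors as (r - 4)(r + 2) = 0, so r = 4, -2.
Hence w_h = C1*exp(4*x) + C2*exp(-2*x).
Since exp(-2*x) solves the homogeneous equation (r = -2 is a root of multiplicity 1), multiply the trial by x. Try w_p = A*x*exp(-2*x). Substituting into the equation and dividing by exp(-2*x) gives A = -1/3, so w_p = -x*exp(-2*x)/3.
General solution: w = C1*exp(4*x) + C2*exp(-2*x) - x*exp(-2*x)/3.
Apply the initial conditions: w(0) = C1 + C2 = 4 and w'(0) = -1/3 - 2*C2 + 4*C1 = -1. Solving gives C1 = 11/9, C2 = 25/9.

w = 11*exp(4*x)/9 + 25*exp(-2*x)/9 - x*exp(-2*x)/3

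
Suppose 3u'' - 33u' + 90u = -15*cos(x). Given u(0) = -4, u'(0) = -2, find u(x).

Divide through by 3: u'' - 11u' + 30u = -5*cos(x).
Characteristic equation r² - 11r + 30 = 0 factors as (r - 5)(r - 6) = 0, so r = 5, 6.
Hence u_h = C1*exp(5*x) + C2*exp(6*x).
Try u_p = A*cos(x) + B*sin(x). Substituting and equating the coefficients of cos(x) and sin(x) gives A = -145/962, B = 55/962, so u_p = -145*cos(x)/962 + 55*sin(x)/962.
General solution: u = -145*cos(x)/962 + 55*sin(x)/962 + C1*exp(5*x) + C2*exp(6*x).
Apply the initial conditions: u(0) = -145/962 + C1 + C2 = -4 and u'(0) = 55/962 + 5*C1 + 6*C2 = -2. Solving gives C1 = -547/26, C2 = 636/37.

u = -547*exp(5*x)/26 - 145*cos(x)/962 + 55*sin(x)/962 + 636*exp(6*x)/37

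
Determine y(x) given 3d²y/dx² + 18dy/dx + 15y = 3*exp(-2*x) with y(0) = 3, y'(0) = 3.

y = -17*exp(-5*x)/12 - exp(-2*x)/3 + 19*exp(-x)/4

Divide through by 3: y'' + 6y' + 5y = exp(-2*x).
Characteristic equation r² + 6r + 5 = 0 factors as (r + 5)(r + 1) = 0, so r = -5, -1.
Hence y_h = C1*exp(-5*x) + C2*exp(-x).
Try y_p = A*exp(-2*x). Substituting into the equation and dividing by exp(-2*x) gives A = -1/3, so y_p = -exp(-2*x)/3.
General solution: y = -exp(-2*x)/3 + C1*exp(-5*x) + C2*exp(-x).
Apply the initial conditions: y(0) = -1/3 + C1 + C2 = 3 and y'(0) = 2/3 - C2 - 5*C1 = 3. Solving gives C1 = -17/12, C2 = 19/4.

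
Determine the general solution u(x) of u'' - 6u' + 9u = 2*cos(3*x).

u = -sin(3*x)/9 + C1*exp(3*x) + C2*x*exp(3*x)

Characteristic equation r² - 6r + 9 = 0 has discriminant (-6)² - 4·(9) = 0, so r = 3 is a repeated root.
Hence u_h = (C1 + C2*x)*exp(3*x).
Try u_p = A*cos(3*x) + B*sin(3*x). Substituting and equating the coefficients of cos(3x) and sin(3x) gives A = 0, B = -1/9, so u_p = -sin(3*x)/9.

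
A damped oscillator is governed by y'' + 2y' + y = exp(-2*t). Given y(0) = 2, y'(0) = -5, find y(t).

Characteristic equation r² + 2r + 1 = 0 has discriminant (2)² - 4·(1) = 0, so r = -1 is a repeated root.
Hence y_h = (C1 + C2*t)*exp(-t).
Try y_p = A*exp(-2*t). Substituting into the equation and dividing by exp(-2*t) gives A = 1, so y_p = exp(-2*t).
General solution: y = C1*exp(-t) + C2*t*exp(-t) + exp(-2*t).
Apply the initial conditions: y(0) = 1 + C1 = 2 and y'(0) = -2 + C2 - C1 = -5. Solving gives C1 = 1, C2 = -2.

y = -2*t*exp(-t) + exp(-t) + exp(-2*t)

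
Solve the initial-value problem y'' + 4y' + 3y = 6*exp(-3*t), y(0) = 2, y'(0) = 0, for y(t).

y = -5*exp(-3*t)/2 + 9*exp(-t)/2 - 3*t*exp(-3*t)

Characteristic equation r² + 4r + 3 = 0 factors as (r + 3)(r + 1) = 0, so r = -3, -1.
Hence y_h = C1*exp(-3*t) + C2*exp(-t).
Since exp(-3*t) solves the homogeneous equation (r = -3 is a root of multiplicity 1), multiply the trial by t. Try y_p = A*t*exp(-3*t). Substituting into the equation and dividing by exp(-3*t) gives A = -3, so y_p = -3*t*exp(-3*t).
General solution: y = C1*exp(-3*t) + C2*exp(-t) - 3*t*exp(-3*t).
Apply the initial conditions: y(0) = C1 + C2 = 2 and y'(0) = -3 - C2 - 3*C1 = 0. Solving gives C1 = -5/2, C2 = 9/2.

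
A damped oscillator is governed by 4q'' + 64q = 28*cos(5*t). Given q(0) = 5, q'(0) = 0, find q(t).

q = -7*cos(5*t)/9 + 52*cos(4*t)/9

Divide through by 4: q'' + 16q = 7*cos(5*t).
Characteristic equation r² + 16 = 0 has discriminant (0)² - 4·(16) = -64 < 0, so r = ± 4i.
Hence q_h = C1*cos(4*t) + C2*sin(4*t).
Try q_p = A*cos(5*t) + B*sin(5*t). Substituting and equating the coefficients of cos(5t) and sin(5t) gives A = -7/9, B = 0, so q_p = -7*cos(5*t)/9.
General solution: q = -7*cos(5*t)/9 + C1*cos(4*t) + C2*sin(4*t).
Apply the initial conditions: q(0) = -7/9 + C1 = 5 and q'(0) = 4*C2 = 0. Solving gives C1 = 52/9, C2 = 0.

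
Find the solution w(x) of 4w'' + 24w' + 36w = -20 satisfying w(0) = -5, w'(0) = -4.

Divide through by 4: w'' + 6w' + 9w = -5.
Characteristic equation r² + 6r + 9 = 0 has discriminant (6)² - 4·(9) = 0, so r = -3 is a repeated root.
Hence w_h = (C1 + C2*x)*exp(-3*x).
For the particular solution try w_p = A0. Substituting and matching coefficients of each power of x gives A0 = -5/9, so w_p = -5/9.
General solution: w = -5/9 + C1*exp(-3*x) + C2*x*exp(-3*x).
Apply the initial conditions: w(0) = -5/9 + C1 = -5 and w'(0) = C2 - 3*C1 = -4. Solving gives C1 = -40/9, C2 = -52/3.

w = -5/9 - 40*exp(-3*x)/9 - 52*x*exp(-3*x)/3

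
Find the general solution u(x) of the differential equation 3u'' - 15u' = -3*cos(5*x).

Divide through by 3: u'' - 5u' = -cos(5*x).
Characteristic equation r² - 5r = 0 factors as (r - 5)r = 0, so r = 5, 0.
Hence u_h = C1*exp(5*x) + C2.
Try u_p = A*cos(5*x) + B*sin(5*x). Substituting and equating the coefficients of cos(5x) and sin(5x) gives A = 1/50, B = 1/50, so u_p = cos(5*x)/50 + sin(5*x)/50.

u = C2 + cos(5*x)/50 + sin(5*x)/50 + C1*exp(5*x)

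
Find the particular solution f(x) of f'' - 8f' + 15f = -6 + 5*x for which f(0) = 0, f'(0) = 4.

f = -2/9 - 23*exp(3*x)/18 + x/3 + 3*exp(5*x)/2

Characteristic equation r² - 8r + 15 = 0 factors as (r - 5)(r - 3) = 0, so r = 5, 3.
Hence f_h = C1*exp(5*x) + C2*exp(3*x).
For the particular solution try f_p = A0 + A1*x. Substituting and matching coefficients of each power of x gives A0 = -2/9, A1 = 1/3, so f_p = -2/9 + x/3.
General solution: f = -2/9 + x/3 + C1*exp(5*x) + C2*exp(3*x).
Apply the initial conditions: f(0) = -2/9 + C1 + C2 = 0 and f'(0) = 1/3 + 3*C2 + 5*C1 = 4. Solving gives C1 = 3/2, C2 = -23/18.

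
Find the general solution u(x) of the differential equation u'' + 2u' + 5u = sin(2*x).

u = -4*cos(2*x)/17 + sin(2*x)/17 + C1*cos(2*x)*exp(-x) + C2*exp(-x)*sin(2*x)

Characteristic equation r² + 2r + 5 = 0 has discriminant (2)² - 4·(5) = -16 < 0, so r = -1 ± 2i.
Hence u_h = C1*cos(2*x)*exp(-x) + C2*exp(-x)*sin(2*x).
Try u_p = A*cos(2*x) + B*sin(2*x). Substituting and equating the coefficients of cos(2x) and sin(2x) gives A = -4/17, B = 1/17, so u_p = -4*cos(2*x)/17 + sin(2*x)/17.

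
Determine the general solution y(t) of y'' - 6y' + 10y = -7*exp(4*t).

y = -7*exp(4*t)/2 + C1*cos(t)*exp(3*t) + C2*exp(3*t)*sin(t)

Characteristic equation r² - 6r + 10 = 0 has discriminant (-6)² - 4·(10) = -4 < 0, so r = 3 ± i.
Hence y_h = C1*cos(t)*exp(3*t) + C2*exp(3*t)*sin(t).
Try y_p = A*exp(4*t). Substituting into the equation and dividing by exp(4*t) gives A = -7/2, so y_p = -7*exp(4*t)/2.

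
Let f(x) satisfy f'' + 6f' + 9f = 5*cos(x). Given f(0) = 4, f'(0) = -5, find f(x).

Characteristic equation r² + 6r + 9 = 0 has discriminant (6)² - 4·(9) = 0, so r = -3 is a repeated root.
Hence f_h = (C1 + C2*x)*exp(-3*x).
Try f_p = A*cos(x) + B*sin(x). Substituting and equating the coefficients of cos(x) and sin(x) gives A = 2/5, B = 3/10, so f_p = 2*cos(x)/5 + 3*sin(x)/10.
General solution: f = 2*cos(x)/5 + 3*sin(x)/10 + C1*exp(-3*x) + C2*x*exp(-3*x).
Apply the initial conditions: f(0) = 2/5 + C1 = 4 and f'(0) = 3/10 + C2 - 3*C1 = -5. Solving gives C1 = 18/5, C2 = 11/2.

f = 2*cos(x)/5 + 3*sin(x)/10 + 18*exp(-3*x)/5 + 11*x*exp(-3*x)/2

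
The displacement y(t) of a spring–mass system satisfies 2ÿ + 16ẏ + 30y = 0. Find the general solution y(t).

Divide through by 2: y'' + 8y' + 15y = 0.
Characteristic equation r² + 8r + 15 = 0 factors as (r + 5)(r + 3) = 0, so r = -5, -3.
Hence y_h = C1*exp(-5*t) + C2*exp(-3*t).

y = C1*exp(-5*t) + C2*exp(-3*t)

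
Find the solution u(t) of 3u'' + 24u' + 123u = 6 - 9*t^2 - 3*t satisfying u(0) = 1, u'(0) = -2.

u = 3552/68921 - 3*t**2/41 + 7*t/1681 + 65369*cos(5*t)*exp(-4*t)/68921 + 123347*exp(-4*t)*sin(5*t)/344605

Divide through by 3: u'' + 8u' + 41u = 2 - t - 3*t^2.
Characteristic equation r² + 8r + 41 = 0 has discriminant (8)² - 4·(41) = -100 < 0, so r = -4 ± 5i.
Hence u_h = C1*cos(5*t)*exp(-4*t) + C2*exp(-4*t)*sin(5*t).
For the particular solution try u_p = A0 + A1*t + A2*t^2. Substituting and matching coefficients of each power of t gives A0 = 3552/68921, A1 = 7/1681, A2 = -3/41, so u_p = 3552/68921 - 3*t^2/41 + 7*t/1681.
General solution: u = 3552/68921 - 3*t^2/41 + 7*t/1681 + C1*cos(5*t)*exp(-4*t) + C2*exp(-4*t)*sin(5*t).
Apply the initial conditions: u(0) = 3552/68921 + C1 = 1 and u'(0) = 7/1681 - 4*C1 + 5*C2 = -2. Solving gives C1 = 65369/68921, C2 = 123347/344605.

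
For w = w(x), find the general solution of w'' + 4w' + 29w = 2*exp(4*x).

Characteristic equation r² + 4r + 29 = 0 has discriminant (4)² - 4·(29) = -100 < 0, so r = -2 ± 5i.
Hence w_h = C1*cos(5*x)*exp(-2*x) + C2*exp(-2*x)*sin(5*x).
Try w_p = A*exp(4*x). Substituting into the equation and dividing by exp(4*x) gives A = 2/61, so w_p = 2*exp(4*x)/61.

w = 2*exp(4*x)/61 + C1*cos(5*x)*exp(-2*x) + C2*exp(-2*x)*sin(5*x)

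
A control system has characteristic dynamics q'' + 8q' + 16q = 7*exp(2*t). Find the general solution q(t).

Characteristic equation r² + 8r + 16 = 0 has discriminant (8)² - 4·(16) = 0, so r = -4 is a repeated root.
Hence q_h = (C1 + C2*t)*exp(-4*t).
Try q_p = A*exp(2*t). Substituting into the equation and dividing by exp(2*t) gives A = 7/36, so q_p = 7*exp(2*t)/36.

q = 7*exp(2*t)/36 + C1*exp(-4*t) + C2*t*exp(-4*t)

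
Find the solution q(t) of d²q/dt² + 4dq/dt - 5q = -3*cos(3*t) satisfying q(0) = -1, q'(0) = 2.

q = -39*exp(-5*t)/68 - 11*exp(t)/20 - 9*sin(3*t)/85 + 21*cos(3*t)/170

Characteristic equation r² + 4r - 5 = 0 factors as (r - 1)(r + 5) = 0, so r = 1, -5.
Hence q_h = C1*exp(t) + C2*exp(-5*t).
Try q_p = A*cos(3*t) + B*sin(3*t). Substituting and equating the coefficients of cos(3t) and sin(3t) gives A = 21/170, B = -9/85, so q_p = -9*sin(3*t)/85 + 21*cos(3*t)/170.
General solution: q = -9*sin(3*t)/85 + 21*cos(3*t)/170 + C1*exp(t) + C2*exp(-5*t).
Apply the initial conditions: q(0) = 21/170 + C1 + C2 = -1 and q'(0) = -27/85 + C1 - 5*C2 = 2. Solving gives C1 = -11/20, C2 = -39/68.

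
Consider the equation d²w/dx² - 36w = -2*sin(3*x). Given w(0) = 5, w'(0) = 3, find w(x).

Characteristic equation r² - 36 = 0 factors as (r - 6)(r + 6) = 0, so r = 6, -6.
Hence w_h = C1*exp(6*x) + C2*exp(-6*x).
Try w_p = A*cos(3*x) + B*sin(3*x). Substituting and equating the coefficients of cos(3x) and sin(3x) gives A = 0, B = 2/45, so w_p = 2*sin(3*x)/45.
General solution: w = 2*sin(3*x)/45 + C1*exp(6*x) + C2*exp(-6*x).
Apply the initial conditions: w(0) = C1 + C2 = 5 and w'(0) = 2/15 - 6*C2 + 6*C1 = 3. Solving gives C1 = 493/180, C2 = 407/180.

w = 2*sin(3*x)/45 + 407*exp(-6*x)/180 + 493*exp(6*x)/180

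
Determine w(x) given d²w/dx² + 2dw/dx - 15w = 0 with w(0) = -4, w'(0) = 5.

Characteristic equation r² + 2r - 15 = 0 factors as (r + 5)(r - 3) = 0, so r = -5, 3.
Hence w_h = C1*exp(-5*x) + C2*exp(3*x).
Apply the initial conditions: w(0) = C1 + C2 = -4 and w'(0) = -5*C1 + 3*C2 = 5. Solving gives C1 = -17/8, C2 = -15/8.

w = -17*exp(-5*x)/8 - 15*exp(3*x)/8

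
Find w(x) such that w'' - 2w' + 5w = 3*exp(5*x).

Characteristic equation r² - 2r + 5 = 0 has discriminant (-2)² - 4·(5) = -16 < 0, so r = 1 ± 2i.
Hence w_h = C1*cos(2*x)*exp(x) + C2*exp(x)*sin(2*x).
Try w_p = A*exp(5*x). Substituting into the equation and dividing by exp(5*x) gives A = 3/20, so w_p = 3*exp(5*x)/20.

w = 3*exp(5*x)/20 + C1*cos(2*x)*exp(x) + C2*exp(x)*sin(2*x)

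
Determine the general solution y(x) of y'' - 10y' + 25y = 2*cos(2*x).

Characteristic equation r² - 10r + 25 = 0 has discriminant (-10)² - 4·(25) = 0, so r = 5 is a repeated root.
Hence y_h = (C1 + C2*x)*exp(5*x).
Try y_p = A*cos(2*x) + B*sin(2*x). Substituting and equating the coefficients of cos(2x) and sin(2x) gives A = 42/841, B = -40/841, so y_p = -40*sin(2*x)/841 + 42*cos(2*x)/841.

y = -40*sin(2*x)/841 + 42*cos(2*x)/841 + C1*exp(5*x) + C2*x*exp(5*x)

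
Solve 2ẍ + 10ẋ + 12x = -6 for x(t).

Divide through by 2: x'' + 5x' + 6x = -3.
Characteristic equation r² + 5r + 6 = 0 factors as (r + 3)(r + 2) = 0, so r = -3, -2.
Hence x_h = C1*exp(-3*t) + C2*exp(-2*t).
For the particular solution try x_p = A0. Substituting and matching coefficients of each power of t gives A0 = -1/2, so x_p = -1/2.

x = -1/2 + C1*exp(-3*t) + C2*exp(-2*t)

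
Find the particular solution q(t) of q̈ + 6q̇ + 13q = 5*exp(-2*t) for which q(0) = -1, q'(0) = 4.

q = -2*cos(2*t)*exp(-3*t) + exp(-2*t)

Characteristic equation r² + 6r + 13 = 0 has discriminant (6)² - 4·(13) = -16 < 0, so r = -3 ± 2i.
Hence q_h = C1*cos(2*t)*exp(-3*t) + C2*exp(-3*t)*sin(2*t).
Try q_p = A*exp(-2*t). Substituting into the equation and dividing by exp(-2*t) gives A = 1, so q_p = exp(-2*t).
General solution: q = C1*cos(2*t)*exp(-3*t) + C2*exp(-3*t)*sin(2*t) + exp(-2*t).
Apply the initial conditions: q(0) = 1 + C1 = -1 and q'(0) = -2 - 3*C1 + 2*C2 = 4. Solving gives C1 = -2, C2 = 0.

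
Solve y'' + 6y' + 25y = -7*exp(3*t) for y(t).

Characteristic equation r² + 6r + 25 = 0 has discriminant (6)² - 4·(25) = -64 < 0, so r = -3 ± 4i.
Hence y_h = C1*cos(4*t)*exp(-3*t) + C2*exp(-3*t)*sin(4*t).
Try y_p = A*exp(3*t). Substituting into the equation and dividing by exp(3*t) gives A = -7/52, so y_p = -7*exp(3*t)/52.

y = -7*exp(3*t)/52 + C1*cos(4*t)*exp(-3*t) + C2*exp(-3*t)*sin(4*t)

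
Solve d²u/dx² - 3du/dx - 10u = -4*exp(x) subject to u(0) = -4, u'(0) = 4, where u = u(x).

u = -76*exp(-2*x)/21 - 5*exp(5*x)/7 + exp(x)/3

Characteristic equation r² - 3r - 10 = 0 factors as (r + 2)(r - 5) = 0, so r = -2, 5.
Hence u_h = C1*exp(-2*x) + C2*exp(5*x).
Try u_p = A*exp(x). Substituting into the equation and dividing by exp(x) gives A = 1/3, so u_p = exp(x)/3.
General solution: u = exp(x)/3 + C1*exp(-2*x) + C2*exp(5*x).
Apply the initial conditions: u(0) = 1/3 + C1 + C2 = -4 and u'(0) = 1/3 - 2*C1 + 5*C2 = 4. Solving gives C1 = -76/21, C2 = -5/7.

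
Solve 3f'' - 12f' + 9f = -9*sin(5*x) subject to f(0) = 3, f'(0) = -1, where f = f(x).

f = -151*exp(3*x)/68 - 15*cos(5*x)/221 + 33*sin(5*x)/442 + 275*exp(x)/52

Divide through by 3: f'' - 4f' + 3f = -3*sin(5*x).
Characteristic equation r² - 4r + 3 = 0 factors as (r - 1)(r - 3) = 0, so r = 1, 3.
Hence f_h = C1*exp(x) + C2*exp(3*x).
Try f_p = A*cos(5*x) + B*sin(5*x). Substituting and equating the coefficients of cos(5x) and sin(5x) gives A = -15/221, B = 33/442, so f_p = -15*cos(5*x)/221 + 33*sin(5*x)/442.
General solution: f = -15*cos(5*x)/221 + 33*sin(5*x)/442 + C1*exp(x) + C2*exp(3*x).
Apply the initial conditions: f(0) = -15/221 + C1 + C2 = 3 and f'(0) = 165/442 + C1 + 3*C2 = -1. Solving gives C1 = 275/52, C2 = -151/68.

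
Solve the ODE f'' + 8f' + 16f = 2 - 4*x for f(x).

Characteristic equation r² + 8r + 16 = 0 has discriminant (8)² - 4·(16) = 0, so r = -4 is a repeated root.
Hence f_h = (C1 + C2*x)*exp(-4*x).
For the particular solution try f_p = A0 + A1*x. Substituting and matching coefficients of each power of x gives A0 = 1/4, A1 = -1/4, so f_p = 1/4 - x/4.

f = 1/4 - x/4 + C1*exp(-4*x) + C2*x*exp(-4*x)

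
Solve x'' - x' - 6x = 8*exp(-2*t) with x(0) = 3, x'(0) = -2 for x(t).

Characteristic equation r² - r - 6 = 0 factors as (r + 2)(r - 3) = 0, so r = -2, 3.
Hence x_h = C1*exp(-2*t) + C2*exp(3*t).
Since exp(-2*t) solves the homogeneous equation (r = -2 is a root of multiplicity 1), multiply the trial by t. Try x_p = A*t*exp(-2*t). Substituting into the equation and dividing by exp(-2*t) gives A = -8/5, so x_p = -8*t*exp(-2*t)/5.
General solution: x = C1*exp(-2*t) + C2*exp(3*t) - 8*t*exp(-2*t)/5.
Apply the initial conditions: x(0) = C1 + C2 = 3 and x'(0) = -8/5 - 2*C1 + 3*C2 = -2. Solving gives C1 = 47/25, C2 = 28/25.

x = 28*exp(3*t)/25 + 47*exp(-2*t)/25 - 8*t*exp(-2*t)/5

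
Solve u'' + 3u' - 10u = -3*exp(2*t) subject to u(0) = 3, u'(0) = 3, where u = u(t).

u = 18*exp(-5*t)/49 + 129*exp(2*t)/49 - 3*t*exp(2*t)/7

Characteristic equation r² + 3r - 10 = 0 factors as (r + 5)(r - 2) = 0, so r = -5, 2.
Hence u_h = C1*exp(-5*t) + C2*exp(2*t).
Since exp(2*t) solves the homogeneous equation (r = 2 is a root of multiplicity 1), multiply the trial by t. Try u_p = A*t*exp(2*t). Substituting into the equation and dividing by exp(2*t) gives A = -3/7, so u_p = -3*t*exp(2*t)/7.
General solution: u = C1*exp(-5*t) + C2*exp(2*t) - 3*t*exp(2*t)/7.
Apply the initial conditions: u(0) = C1 + C2 = 3 and u'(0) = -3/7 - 5*C1 + 2*C2 = 3. Solving gives C1 = 18/49, C2 = 129/49.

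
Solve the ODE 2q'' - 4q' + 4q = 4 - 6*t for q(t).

Divide through by 2: q'' - 2q' + 2q = 2 - 3*t.
Characteristic equation r² - 2r + 2 = 0 has discriminant (-2)² - 4·(2) = -4 < 0, so r = 1 ± i.
Hence q_h = C1*cos(t)*exp(t) + C2*exp(t)*sin(t).
For the particular solution try q_p = A0 + A1*t. Substituting and matching coefficients of each power of t gives A0 = -1/2, A1 = -3/2, so q_p = -1/2 - 3*t/2.

q = -1/2 - 3*t/2 + C1*cos(t)*exp(t) + C2*exp(t)*sin(t)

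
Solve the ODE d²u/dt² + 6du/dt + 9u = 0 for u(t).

Characteristic equation r² + 6r + 9 = 0 has discriminant (6)² - 4·(9) = 0, so r = -3 is a repeated root.
Hence u_h = (C1 + C2*t)*exp(-3*t).

u = C1*exp(-3*t) + C2*t*exp(-3*t)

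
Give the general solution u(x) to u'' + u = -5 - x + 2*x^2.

Characteristic equation r² + 1 = 0 has discriminant (0)² - 4·(1) = -4 < 0, so r = ± i.
Hence u_h = C1*cos(x) + C2*sin(x).
For the particular solution try u_p = A0 + A1*x + A2*x^2. Substituting and matching coefficients of each power of x gives A0 = -9, A1 = -1, A2 = 2, so u_p = -9 - x + 2*x^2.

u = -9 - x + 2*x**2 + C1*cos(x) + C2*sin(x)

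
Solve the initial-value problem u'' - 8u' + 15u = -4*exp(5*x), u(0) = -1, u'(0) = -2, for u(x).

u = -5*exp(3*x)/2 + 3*exp(5*x)/2 - 2*x*exp(5*x)

Characteristic equation r² - 8r + 15 = 0 factors as (r - 5)(r - 3) = 0, so r = 5, 3.
Hence u_h = C1*exp(5*x) + C2*exp(3*x).
Since exp(5*x) solves the homogeneous equation (r = 5 is a root of multiplicity 1), multiply the trial by x. Try u_p = A*x*exp(5*x). Substituting into the equation and dividing by exp(5*x) gives A = -2, so u_p = -2*x*exp(5*x).
General solution: u = C1*exp(5*x) + C2*exp(3*x) - 2*x*exp(5*x).
Apply the initial conditions: u(0) = C1 + C2 = -1 and u'(0) = -2 + 3*C2 + 5*C1 = -2. Solving gives C1 = 3/2, C2 = -5/2.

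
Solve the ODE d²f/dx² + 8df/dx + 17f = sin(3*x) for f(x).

Characteristic equation r² + 8r + 17 = 0 has discriminant (8)² - 4·(17) = -4 < 0, so r = -4 ± i.
Hence f_h = C1*cos(x)*exp(-4*x) + C2*exp(-4*x)*sin(x).
Try f_p = A*cos(3*x) + B*sin(3*x). Substituting and equating the coefficients of cos(3x) and sin(3x) gives A = -3/80, B = 1/80, so f_p = -3*cos(3*x)/80 + sin(3*x)/80.

f = -3*cos(3*x)/80 + sin(3*x)/80 + C1*cos(x)*exp(-4*x) + C2*exp(-4*x)*sin(x)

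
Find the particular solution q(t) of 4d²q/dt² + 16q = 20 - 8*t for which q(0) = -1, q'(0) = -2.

q = 5/4 - 9*cos(2*t)/4 - 3*sin(2*t)/4 - t/2

Divide through by 4: q'' + 4q = 5 - 2*t.
Characteristic equation r² + 4 = 0 has discriminant (0)² - 4·(4) = -16 < 0, so r = ± 2i.
Hence q_h = C1*cos(2*t) + C2*sin(2*t).
For the particular solution try q_p = A0 + A1*t. Substituting and matching coefficients of each power of t gives A0 = 5/4, A1 = -1/2, so q_p = 5/4 - t/2.
General solution: q = 5/4 - t/2 + C1*cos(2*t) + C2*sin(2*t).
Apply the initial conditions: q(0) = 5/4 + C1 = -1 and q'(0) = -1/2 + 2*C2 = -2. Solving gives C1 = -9/4, C2 = -3/4.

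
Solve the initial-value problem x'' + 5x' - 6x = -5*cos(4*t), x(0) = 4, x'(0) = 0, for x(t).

x = -25*sin(4*t)/221 + 55*cos(4*t)/442 + 89*exp(-6*t)/182 + 403*exp(t)/119

Characteristic equation r² + 5r - 6 = 0 factors as (r - 1)(r + 6) = 0, so r = 1, -6.
Hence x_h = C1*exp(t) + C2*exp(-6*t).
Try x_p = A*cos(4*t) + B*sin(4*t). Substituting and equating the coefficients of cos(4t) and sin(4t) gives A = 55/442, B = -25/221, so x_p = -25*sin(4*t)/221 + 55*cos(4*t)/442.
General solution: x = -25*sin(4*t)/221 + 55*cos(4*t)/442 + C1*exp(t) + C2*exp(-6*t).
Apply the initial conditions: x(0) = 55/442 + C1 + C2 = 4 and x'(0) = -100/221 + C1 - 6*C2 = 0. Solving gives C1 = 403/119, C2 = 89/182.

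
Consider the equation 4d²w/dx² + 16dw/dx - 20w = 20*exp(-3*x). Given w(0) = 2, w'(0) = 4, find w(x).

Divide through by 4: w'' + 4w' - 5w = 5*exp(-3*x).
Characteristic equation r² + 4r - 5 = 0 factors as (r - 1)(r + 5) = 0, so r = 1, -5.
Hence w_h = C1*exp(x) + C2*exp(-5*x).
Try w_p = A*exp(-3*x). Substituting into the equation and dividing by exp(-3*x) gives A = -5/8, so w_p = -5*exp(-3*x)/8.
General solution: w = -5*exp(-3*x)/8 + C1*exp(x) + C2*exp(-5*x).
Apply the initial conditions: w(0) = -5/8 + C1 + C2 = 2 and w'(0) = 15/8 + C1 - 5*C2 = 4. Solving gives C1 = 61/24, C2 = 1/12.

w = -5*exp(-3*x)/8 + exp(-5*x)/12 + 61*exp(x)/24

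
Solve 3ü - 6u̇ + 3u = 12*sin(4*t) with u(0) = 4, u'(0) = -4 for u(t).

Divide through by 3: u'' - 2u' + u = 4*sin(4*t).
Characteristic equation r² - 2r + 1 = 0 has discriminant (-2)² - 4·(1) = 0, so r = 1 is a repeated root.
Hence u_h = (C1 + C2*t)*exp(t).
Try u_p = A*cos(4*t) + B*sin(4*t). Substituting and equating the coefficients of cos(4t) and sin(4t) gives A = 32/289, B = -60/289, so u_p = -60*sin(4*t)/289 + 32*cos(4*t)/289.
General solution: u = -60*sin(4*t)/289 + 32*cos(4*t)/289 + C1*exp(t) + C2*t*exp(t).
Apply the initial conditions: u(0) = 32/289 + C1 = 4 and u'(0) = -240/289 + C1 + C2 = -4. Solving gives C1 = 1124/289, C2 = -120/17.

u = -60*sin(4*t)/289 + 32*cos(4*t)/289 + 1124*exp(t)/289 - 120*t*exp(t)/17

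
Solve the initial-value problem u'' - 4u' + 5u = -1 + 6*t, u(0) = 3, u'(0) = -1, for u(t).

Characteristic equation r² - 4r + 5 = 0 has discriminant (-4)² - 4·(5) = -4 < 0, so r = 2 ± i.
Hence u_h = C1*cos(t)*exp(2*t) + C2*exp(2*t)*sin(t).
For the particular solution try u_p = A0 + A1*t. Substituting and matching coefficients of each power of t gives A0 = 19/25, A1 = 6/5, so u_p = 19/25 + 6*t/5.
General solution: u = 19/25 + 6*t/5 + C1*cos(t)*exp(2*t) + C2*exp(2*t)*sin(t).
Apply the initial conditions: u(0) = 19/25 + C1 = 3 and u'(0) = 6/5 + C2 + 2*C1 = -1. Solving gives C1 = 56/25, C2 = -167/25.

u = 19/25 + 6*t/5 - 167*exp(2*t)*sin(t)/25 + 56*cos(t)*exp(2*t)/25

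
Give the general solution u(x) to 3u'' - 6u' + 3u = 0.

u = C1*exp(x) + C2*x*exp(x)

Divide through by 3: u'' - 2u' + u = 0.
Characteristic equation r² - 2r + 1 = 0 has discriminant (-2)² - 4·(1) = 0, so r = 1 is a repeated root.
Hence u_h = (C1 + C2*x)*exp(x).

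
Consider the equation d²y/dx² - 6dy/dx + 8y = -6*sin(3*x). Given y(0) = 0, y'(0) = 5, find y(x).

y = -108*cos(3*x)/325 - 47*exp(2*x)/26 + 6*sin(3*x)/325 + 107*exp(4*x)/50

Characteristic equation r² - 6r + 8 = 0 factors as (r - 2)(r - 4) = 0, so r = 2, 4.
Hence y_h = C1*exp(2*x) + C2*exp(4*x).
Try y_p = A*cos(3*x) + B*sin(3*x). Substituting and equating the coefficients of cos(3x) and sin(3x) gives A = -108/325, B = 6/325, so y_p = -108*cos(3*x)/325 + 6*sin(3*x)/325.
General solution: y = -108*cos(3*x)/325 + 6*sin(3*x)/325 + C1*exp(2*x) + C2*exp(4*x).
Apply the initial conditions: y(0) = -108/325 + C1 + C2 = 0 and y'(0) = 18/325 + 2*C1 + 4*C2 = 5. Solving gives C1 = -47/26, C2 = 107/50.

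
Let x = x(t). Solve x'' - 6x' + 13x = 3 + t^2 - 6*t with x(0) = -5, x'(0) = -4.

Characteristic equation r² - 6r + 13 = 0 has discriminant (-6)² - 4·(13) = -16 < 0, so r = 3 ± 2i.
Hence x_h = C1*cos(2*t)*exp(3*t) + C2*exp(3*t)*sin(2*t).
For the particular solution try x_p = A0 + A1*t + A2*t^2. Substituting and matching coefficients of each power of t gives A0 = 85/2197, A1 = -66/169, A2 = 1/13, so x_p = 85/2197 - 66*t/169 + t^2/13.
General solution: x = 85/2197 - 66*t/169 + t^2/13 + C1*cos(2*t)*exp(3*t) + C2*exp(3*t)*sin(2*t).
Apply the initial conditions: x(0) = 85/2197 + C1 = -5 and x'(0) = -66/169 + 2*C2 + 3*C1 = -4. Solving gives C1 = -11070/2197, C2 = 12640/2197.

x = 85/2197 - 66*t/169 + t**2/13 - 11070*cos(2*t)*exp(3*t)/2197 + 12640*exp(3*t)*sin(2*t)/2197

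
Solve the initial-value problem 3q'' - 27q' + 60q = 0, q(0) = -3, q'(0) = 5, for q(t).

Divide through by 3: q'' - 9q' + 20q = 0.
Characteristic equation r² - 9r + 20 = 0 factors as (r - 5)(r - 4) = 0, so r = 5, 4.
Hence q_h = C1*exp(5*t) + C2*exp(4*t).
Apply the initial conditions: q(0) = C1 + C2 = -3 and q'(0) = 4*C2 + 5*C1 = 5. Solving gives C1 = 17, C2 = -20.

q = -20*exp(4*t) + 17*exp(5*t)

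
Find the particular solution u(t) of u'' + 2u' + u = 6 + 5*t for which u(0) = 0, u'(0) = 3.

u = -4 + 4*exp(-t) + 5*t + 2*t*exp(-t)

Characteristic equation r² + 2r + 1 = 0 has discriminant (2)² - 4·(1) = 0, so r = -1 is a repeated root.
Hence u_h = (C1 + C2*t)*exp(-t).
For the particular solution try u_p = A0 + A1*t. Substituting and matching coefficients of each power of t gives A0 = -4, A1 = 5, so u_p = -4 + 5*t.
General solution: u = -4 + 5*t + C1*exp(-t) + C2*t*exp(-t).
Apply the initial conditions: u(0) = -4 + C1 = 0 and u'(0) = 5 + C2 - C1 = 3. Solving gives C1 = 4, C2 = 2.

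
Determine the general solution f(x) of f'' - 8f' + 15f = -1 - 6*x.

f = -7/25 - 2*x/5 + C1*exp(5*x) + C2*exp(3*x)

Characteristic equation r² - 8r + 15 = 0 factors as (r - 5)(r - 3) = 0, so r = 5, 3.
Hence f_h = C1*exp(5*x) + C2*exp(3*x).
For the particular solution try f_p = A0 + A1*x. Substituting and matching coefficients of each power of x gives A0 = -7/25, A1 = -2/5, so f_p = -7/25 - 2*x/5.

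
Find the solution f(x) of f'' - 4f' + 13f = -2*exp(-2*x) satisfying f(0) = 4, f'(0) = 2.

f = -2*exp(-2*x)/25 - 158*exp(2*x)*sin(3*x)/75 + 102*cos(3*x)*exp(2*x)/25

Characteristic equation r² - 4r + 13 = 0 has discriminant (-4)² - 4·(13) = -36 < 0, so r = 2 ± 3i.
Hence f_h = C1*cos(3*x)*exp(2*x) + C2*exp(2*x)*sin(3*x).
Try f_p = A*exp(-2*x). Substituting into the equation and dividing by exp(-2*x) gives A = -2/25, so f_p = -2*exp(-2*x)/25.
General solution: f = -2*exp(-2*x)/25 + C1*cos(3*x)*exp(2*x) + C2*exp(2*x)*sin(3*x).
Apply the initial conditions: f(0) = -2/25 + C1 = 4 and f'(0) = 4/25 + 2*C1 + 3*C2 = 2. Solving gives C1 = 102/25, C2 = -158/75.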